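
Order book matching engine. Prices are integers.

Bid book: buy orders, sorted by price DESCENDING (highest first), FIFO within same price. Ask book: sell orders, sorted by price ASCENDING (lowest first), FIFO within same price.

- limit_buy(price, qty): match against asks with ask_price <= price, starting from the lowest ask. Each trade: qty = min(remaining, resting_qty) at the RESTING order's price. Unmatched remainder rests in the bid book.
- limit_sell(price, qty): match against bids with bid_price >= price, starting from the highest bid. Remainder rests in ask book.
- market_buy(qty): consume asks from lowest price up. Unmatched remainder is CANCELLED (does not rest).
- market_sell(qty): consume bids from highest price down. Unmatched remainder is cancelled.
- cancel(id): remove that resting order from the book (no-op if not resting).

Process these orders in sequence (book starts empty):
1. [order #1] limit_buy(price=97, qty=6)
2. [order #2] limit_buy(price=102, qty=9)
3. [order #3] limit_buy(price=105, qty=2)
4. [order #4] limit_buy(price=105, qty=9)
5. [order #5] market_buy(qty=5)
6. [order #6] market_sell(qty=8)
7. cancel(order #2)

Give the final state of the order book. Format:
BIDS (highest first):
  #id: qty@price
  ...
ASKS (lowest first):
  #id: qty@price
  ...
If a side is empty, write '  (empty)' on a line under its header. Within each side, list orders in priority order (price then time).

After op 1 [order #1] limit_buy(price=97, qty=6): fills=none; bids=[#1:6@97] asks=[-]
After op 2 [order #2] limit_buy(price=102, qty=9): fills=none; bids=[#2:9@102 #1:6@97] asks=[-]
After op 3 [order #3] limit_buy(price=105, qty=2): fills=none; bids=[#3:2@105 #2:9@102 #1:6@97] asks=[-]
After op 4 [order #4] limit_buy(price=105, qty=9): fills=none; bids=[#3:2@105 #4:9@105 #2:9@102 #1:6@97] asks=[-]
After op 5 [order #5] market_buy(qty=5): fills=none; bids=[#3:2@105 #4:9@105 #2:9@102 #1:6@97] asks=[-]
After op 6 [order #6] market_sell(qty=8): fills=#3x#6:2@105 #4x#6:6@105; bids=[#4:3@105 #2:9@102 #1:6@97] asks=[-]
After op 7 cancel(order #2): fills=none; bids=[#4:3@105 #1:6@97] asks=[-]

Answer: BIDS (highest first):
  #4: 3@105
  #1: 6@97
ASKS (lowest first):
  (empty)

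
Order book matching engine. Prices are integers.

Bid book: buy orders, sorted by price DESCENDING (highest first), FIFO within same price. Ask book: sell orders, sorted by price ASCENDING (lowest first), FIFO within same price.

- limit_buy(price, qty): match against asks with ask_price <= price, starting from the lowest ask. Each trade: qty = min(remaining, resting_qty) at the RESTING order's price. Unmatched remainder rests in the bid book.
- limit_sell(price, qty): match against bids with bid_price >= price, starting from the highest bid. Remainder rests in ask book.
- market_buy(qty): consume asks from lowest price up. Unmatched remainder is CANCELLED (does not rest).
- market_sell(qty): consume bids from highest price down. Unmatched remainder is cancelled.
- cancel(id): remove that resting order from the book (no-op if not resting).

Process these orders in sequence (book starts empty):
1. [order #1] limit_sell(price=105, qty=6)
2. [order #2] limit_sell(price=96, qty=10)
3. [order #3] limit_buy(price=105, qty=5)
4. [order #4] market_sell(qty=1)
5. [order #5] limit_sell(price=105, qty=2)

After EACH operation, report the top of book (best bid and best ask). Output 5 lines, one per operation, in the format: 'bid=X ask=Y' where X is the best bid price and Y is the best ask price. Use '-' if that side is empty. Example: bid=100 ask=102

Answer: bid=- ask=105
bid=- ask=96
bid=- ask=96
bid=- ask=96
bid=- ask=96

Derivation:
After op 1 [order #1] limit_sell(price=105, qty=6): fills=none; bids=[-] asks=[#1:6@105]
After op 2 [order #2] limit_sell(price=96, qty=10): fills=none; bids=[-] asks=[#2:10@96 #1:6@105]
After op 3 [order #3] limit_buy(price=105, qty=5): fills=#3x#2:5@96; bids=[-] asks=[#2:5@96 #1:6@105]
After op 4 [order #4] market_sell(qty=1): fills=none; bids=[-] asks=[#2:5@96 #1:6@105]
After op 5 [order #5] limit_sell(price=105, qty=2): fills=none; bids=[-] asks=[#2:5@96 #1:6@105 #5:2@105]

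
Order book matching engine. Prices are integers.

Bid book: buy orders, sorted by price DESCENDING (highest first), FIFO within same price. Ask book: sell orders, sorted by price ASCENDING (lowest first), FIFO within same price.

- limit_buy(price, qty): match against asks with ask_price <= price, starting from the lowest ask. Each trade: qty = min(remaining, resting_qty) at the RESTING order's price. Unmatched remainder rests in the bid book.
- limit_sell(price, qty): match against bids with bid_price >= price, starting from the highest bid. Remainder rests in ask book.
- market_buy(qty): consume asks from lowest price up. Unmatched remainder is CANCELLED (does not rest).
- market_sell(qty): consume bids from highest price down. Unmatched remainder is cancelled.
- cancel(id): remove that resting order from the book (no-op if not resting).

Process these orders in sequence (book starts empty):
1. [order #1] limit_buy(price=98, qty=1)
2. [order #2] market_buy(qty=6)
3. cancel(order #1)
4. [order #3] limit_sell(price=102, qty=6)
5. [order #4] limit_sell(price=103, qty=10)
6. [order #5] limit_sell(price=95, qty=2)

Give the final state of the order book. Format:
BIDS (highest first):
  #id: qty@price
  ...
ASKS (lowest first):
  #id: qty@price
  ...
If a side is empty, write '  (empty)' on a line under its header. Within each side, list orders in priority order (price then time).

After op 1 [order #1] limit_buy(price=98, qty=1): fills=none; bids=[#1:1@98] asks=[-]
After op 2 [order #2] market_buy(qty=6): fills=none; bids=[#1:1@98] asks=[-]
After op 3 cancel(order #1): fills=none; bids=[-] asks=[-]
After op 4 [order #3] limit_sell(price=102, qty=6): fills=none; bids=[-] asks=[#3:6@102]
After op 5 [order #4] limit_sell(price=103, qty=10): fills=none; bids=[-] asks=[#3:6@102 #4:10@103]
After op 6 [order #5] limit_sell(price=95, qty=2): fills=none; bids=[-] asks=[#5:2@95 #3:6@102 #4:10@103]

Answer: BIDS (highest first):
  (empty)
ASKS (lowest first):
  #5: 2@95
  #3: 6@102
  #4: 10@103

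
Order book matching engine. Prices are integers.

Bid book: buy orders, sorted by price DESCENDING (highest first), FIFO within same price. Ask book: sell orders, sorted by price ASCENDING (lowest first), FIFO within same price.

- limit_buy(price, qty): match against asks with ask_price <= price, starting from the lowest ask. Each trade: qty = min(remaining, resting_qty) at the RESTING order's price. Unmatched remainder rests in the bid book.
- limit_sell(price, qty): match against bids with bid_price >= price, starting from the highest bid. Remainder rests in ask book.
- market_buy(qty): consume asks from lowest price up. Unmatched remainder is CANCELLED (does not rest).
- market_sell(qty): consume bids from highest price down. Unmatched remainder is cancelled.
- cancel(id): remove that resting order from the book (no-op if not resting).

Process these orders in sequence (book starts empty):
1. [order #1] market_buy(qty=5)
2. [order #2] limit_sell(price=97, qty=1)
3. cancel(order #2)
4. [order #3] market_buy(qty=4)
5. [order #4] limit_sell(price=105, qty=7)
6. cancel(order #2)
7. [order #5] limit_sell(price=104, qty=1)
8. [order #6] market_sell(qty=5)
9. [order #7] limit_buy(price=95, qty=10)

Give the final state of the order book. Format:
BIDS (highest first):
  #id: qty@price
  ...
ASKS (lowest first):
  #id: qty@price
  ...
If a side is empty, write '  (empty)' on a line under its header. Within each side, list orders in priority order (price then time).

Answer: BIDS (highest first):
  #7: 10@95
ASKS (lowest first):
  #5: 1@104
  #4: 7@105

Derivation:
After op 1 [order #1] market_buy(qty=5): fills=none; bids=[-] asks=[-]
After op 2 [order #2] limit_sell(price=97, qty=1): fills=none; bids=[-] asks=[#2:1@97]
After op 3 cancel(order #2): fills=none; bids=[-] asks=[-]
After op 4 [order #3] market_buy(qty=4): fills=none; bids=[-] asks=[-]
After op 5 [order #4] limit_sell(price=105, qty=7): fills=none; bids=[-] asks=[#4:7@105]
After op 6 cancel(order #2): fills=none; bids=[-] asks=[#4:7@105]
After op 7 [order #5] limit_sell(price=104, qty=1): fills=none; bids=[-] asks=[#5:1@104 #4:7@105]
After op 8 [order #6] market_sell(qty=5): fills=none; bids=[-] asks=[#5:1@104 #4:7@105]
After op 9 [order #7] limit_buy(price=95, qty=10): fills=none; bids=[#7:10@95] asks=[#5:1@104 #4:7@105]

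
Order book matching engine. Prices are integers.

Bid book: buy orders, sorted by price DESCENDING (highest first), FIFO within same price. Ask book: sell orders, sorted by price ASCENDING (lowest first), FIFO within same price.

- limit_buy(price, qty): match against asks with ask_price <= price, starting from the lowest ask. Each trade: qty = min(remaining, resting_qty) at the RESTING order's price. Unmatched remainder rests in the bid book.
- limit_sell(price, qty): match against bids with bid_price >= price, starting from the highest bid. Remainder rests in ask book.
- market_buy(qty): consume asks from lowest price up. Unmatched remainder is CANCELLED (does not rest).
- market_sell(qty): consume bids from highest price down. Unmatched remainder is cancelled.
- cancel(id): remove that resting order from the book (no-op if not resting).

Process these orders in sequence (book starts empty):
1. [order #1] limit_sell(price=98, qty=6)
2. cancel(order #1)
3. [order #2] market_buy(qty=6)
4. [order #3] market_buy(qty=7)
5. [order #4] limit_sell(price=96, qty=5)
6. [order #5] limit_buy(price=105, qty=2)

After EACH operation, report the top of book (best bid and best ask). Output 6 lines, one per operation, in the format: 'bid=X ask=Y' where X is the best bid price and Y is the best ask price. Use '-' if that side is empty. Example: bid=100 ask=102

After op 1 [order #1] limit_sell(price=98, qty=6): fills=none; bids=[-] asks=[#1:6@98]
After op 2 cancel(order #1): fills=none; bids=[-] asks=[-]
After op 3 [order #2] market_buy(qty=6): fills=none; bids=[-] asks=[-]
After op 4 [order #3] market_buy(qty=7): fills=none; bids=[-] asks=[-]
After op 5 [order #4] limit_sell(price=96, qty=5): fills=none; bids=[-] asks=[#4:5@96]
After op 6 [order #5] limit_buy(price=105, qty=2): fills=#5x#4:2@96; bids=[-] asks=[#4:3@96]

Answer: bid=- ask=98
bid=- ask=-
bid=- ask=-
bid=- ask=-
bid=- ask=96
bid=- ask=96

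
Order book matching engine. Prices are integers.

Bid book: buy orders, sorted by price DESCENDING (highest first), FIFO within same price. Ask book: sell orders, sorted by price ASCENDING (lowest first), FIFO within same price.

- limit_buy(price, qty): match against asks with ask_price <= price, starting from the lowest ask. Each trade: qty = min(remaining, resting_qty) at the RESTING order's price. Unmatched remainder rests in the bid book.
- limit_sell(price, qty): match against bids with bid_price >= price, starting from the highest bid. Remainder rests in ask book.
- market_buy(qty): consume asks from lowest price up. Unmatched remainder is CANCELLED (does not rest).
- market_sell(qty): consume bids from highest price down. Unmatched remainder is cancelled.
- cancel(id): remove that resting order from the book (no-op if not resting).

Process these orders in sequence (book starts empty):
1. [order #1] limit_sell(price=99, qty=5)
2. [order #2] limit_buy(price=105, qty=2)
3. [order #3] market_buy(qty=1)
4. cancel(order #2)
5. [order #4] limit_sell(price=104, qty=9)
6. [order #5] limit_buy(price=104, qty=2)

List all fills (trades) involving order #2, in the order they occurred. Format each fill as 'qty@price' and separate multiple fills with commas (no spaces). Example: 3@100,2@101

Answer: 2@99

Derivation:
After op 1 [order #1] limit_sell(price=99, qty=5): fills=none; bids=[-] asks=[#1:5@99]
After op 2 [order #2] limit_buy(price=105, qty=2): fills=#2x#1:2@99; bids=[-] asks=[#1:3@99]
After op 3 [order #3] market_buy(qty=1): fills=#3x#1:1@99; bids=[-] asks=[#1:2@99]
After op 4 cancel(order #2): fills=none; bids=[-] asks=[#1:2@99]
After op 5 [order #4] limit_sell(price=104, qty=9): fills=none; bids=[-] asks=[#1:2@99 #4:9@104]
After op 6 [order #5] limit_buy(price=104, qty=2): fills=#5x#1:2@99; bids=[-] asks=[#4:9@104]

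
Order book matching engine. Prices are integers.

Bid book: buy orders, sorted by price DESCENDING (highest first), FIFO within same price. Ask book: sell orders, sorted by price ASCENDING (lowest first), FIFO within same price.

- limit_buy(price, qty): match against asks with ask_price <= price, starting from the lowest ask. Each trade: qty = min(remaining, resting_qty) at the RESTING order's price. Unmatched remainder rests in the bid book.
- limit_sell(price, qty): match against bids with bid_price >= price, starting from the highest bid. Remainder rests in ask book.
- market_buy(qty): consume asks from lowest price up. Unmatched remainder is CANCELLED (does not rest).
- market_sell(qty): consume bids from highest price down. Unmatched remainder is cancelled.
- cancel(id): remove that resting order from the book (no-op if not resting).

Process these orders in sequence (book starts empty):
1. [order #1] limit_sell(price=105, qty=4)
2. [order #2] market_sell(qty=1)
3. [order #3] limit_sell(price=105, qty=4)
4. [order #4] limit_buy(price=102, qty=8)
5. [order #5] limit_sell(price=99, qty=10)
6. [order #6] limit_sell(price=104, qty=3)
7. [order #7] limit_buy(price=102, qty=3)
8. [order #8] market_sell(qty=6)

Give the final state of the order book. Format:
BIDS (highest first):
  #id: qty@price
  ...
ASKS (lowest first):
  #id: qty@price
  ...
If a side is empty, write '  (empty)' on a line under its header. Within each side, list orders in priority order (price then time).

Answer: BIDS (highest first):
  (empty)
ASKS (lowest first):
  #6: 3@104
  #1: 4@105
  #3: 4@105

Derivation:
After op 1 [order #1] limit_sell(price=105, qty=4): fills=none; bids=[-] asks=[#1:4@105]
After op 2 [order #2] market_sell(qty=1): fills=none; bids=[-] asks=[#1:4@105]
After op 3 [order #3] limit_sell(price=105, qty=4): fills=none; bids=[-] asks=[#1:4@105 #3:4@105]
After op 4 [order #4] limit_buy(price=102, qty=8): fills=none; bids=[#4:8@102] asks=[#1:4@105 #3:4@105]
After op 5 [order #5] limit_sell(price=99, qty=10): fills=#4x#5:8@102; bids=[-] asks=[#5:2@99 #1:4@105 #3:4@105]
After op 6 [order #6] limit_sell(price=104, qty=3): fills=none; bids=[-] asks=[#5:2@99 #6:3@104 #1:4@105 #3:4@105]
After op 7 [order #7] limit_buy(price=102, qty=3): fills=#7x#5:2@99; bids=[#7:1@102] asks=[#6:3@104 #1:4@105 #3:4@105]
After op 8 [order #8] market_sell(qty=6): fills=#7x#8:1@102; bids=[-] asks=[#6:3@104 #1:4@105 #3:4@105]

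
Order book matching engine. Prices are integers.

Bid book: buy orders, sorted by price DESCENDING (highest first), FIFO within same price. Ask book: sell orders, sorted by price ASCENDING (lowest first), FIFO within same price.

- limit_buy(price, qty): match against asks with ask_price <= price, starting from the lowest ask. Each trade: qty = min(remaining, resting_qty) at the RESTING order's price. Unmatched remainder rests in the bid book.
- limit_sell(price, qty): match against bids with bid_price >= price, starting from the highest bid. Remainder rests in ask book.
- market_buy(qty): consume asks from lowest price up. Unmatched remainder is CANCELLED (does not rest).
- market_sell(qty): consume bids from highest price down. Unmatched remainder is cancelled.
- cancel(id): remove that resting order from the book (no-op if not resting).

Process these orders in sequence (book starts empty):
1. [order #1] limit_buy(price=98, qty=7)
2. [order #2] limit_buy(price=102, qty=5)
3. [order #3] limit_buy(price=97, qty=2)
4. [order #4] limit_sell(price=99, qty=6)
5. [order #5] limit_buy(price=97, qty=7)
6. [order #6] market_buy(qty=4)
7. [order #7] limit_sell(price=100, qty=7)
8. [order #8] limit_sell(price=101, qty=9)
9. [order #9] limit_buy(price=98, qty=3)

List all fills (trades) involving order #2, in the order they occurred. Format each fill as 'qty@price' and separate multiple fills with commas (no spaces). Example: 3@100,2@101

After op 1 [order #1] limit_buy(price=98, qty=7): fills=none; bids=[#1:7@98] asks=[-]
After op 2 [order #2] limit_buy(price=102, qty=5): fills=none; bids=[#2:5@102 #1:7@98] asks=[-]
After op 3 [order #3] limit_buy(price=97, qty=2): fills=none; bids=[#2:5@102 #1:7@98 #3:2@97] asks=[-]
After op 4 [order #4] limit_sell(price=99, qty=6): fills=#2x#4:5@102; bids=[#1:7@98 #3:2@97] asks=[#4:1@99]
After op 5 [order #5] limit_buy(price=97, qty=7): fills=none; bids=[#1:7@98 #3:2@97 #5:7@97] asks=[#4:1@99]
After op 6 [order #6] market_buy(qty=4): fills=#6x#4:1@99; bids=[#1:7@98 #3:2@97 #5:7@97] asks=[-]
After op 7 [order #7] limit_sell(price=100, qty=7): fills=none; bids=[#1:7@98 #3:2@97 #5:7@97] asks=[#7:7@100]
After op 8 [order #8] limit_sell(price=101, qty=9): fills=none; bids=[#1:7@98 #3:2@97 #5:7@97] asks=[#7:7@100 #8:9@101]
After op 9 [order #9] limit_buy(price=98, qty=3): fills=none; bids=[#1:7@98 #9:3@98 #3:2@97 #5:7@97] asks=[#7:7@100 #8:9@101]

Answer: 5@102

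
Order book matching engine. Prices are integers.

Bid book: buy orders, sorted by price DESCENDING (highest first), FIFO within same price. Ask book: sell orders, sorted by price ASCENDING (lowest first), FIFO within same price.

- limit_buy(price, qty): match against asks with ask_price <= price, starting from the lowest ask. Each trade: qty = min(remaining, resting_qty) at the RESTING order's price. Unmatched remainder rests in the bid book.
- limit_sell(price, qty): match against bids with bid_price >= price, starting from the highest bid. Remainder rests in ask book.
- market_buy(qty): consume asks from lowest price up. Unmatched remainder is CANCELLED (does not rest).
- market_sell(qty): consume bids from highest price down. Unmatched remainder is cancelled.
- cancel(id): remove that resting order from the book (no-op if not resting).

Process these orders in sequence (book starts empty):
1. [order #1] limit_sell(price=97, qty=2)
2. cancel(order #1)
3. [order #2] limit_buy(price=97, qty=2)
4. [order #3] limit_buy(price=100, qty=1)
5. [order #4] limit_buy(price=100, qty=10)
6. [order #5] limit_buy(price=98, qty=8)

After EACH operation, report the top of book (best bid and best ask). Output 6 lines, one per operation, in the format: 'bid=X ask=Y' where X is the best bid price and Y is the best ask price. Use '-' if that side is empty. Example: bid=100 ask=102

After op 1 [order #1] limit_sell(price=97, qty=2): fills=none; bids=[-] asks=[#1:2@97]
After op 2 cancel(order #1): fills=none; bids=[-] asks=[-]
After op 3 [order #2] limit_buy(price=97, qty=2): fills=none; bids=[#2:2@97] asks=[-]
After op 4 [order #3] limit_buy(price=100, qty=1): fills=none; bids=[#3:1@100 #2:2@97] asks=[-]
After op 5 [order #4] limit_buy(price=100, qty=10): fills=none; bids=[#3:1@100 #4:10@100 #2:2@97] asks=[-]
After op 6 [order #5] limit_buy(price=98, qty=8): fills=none; bids=[#3:1@100 #4:10@100 #5:8@98 #2:2@97] asks=[-]

Answer: bid=- ask=97
bid=- ask=-
bid=97 ask=-
bid=100 ask=-
bid=100 ask=-
bid=100 ask=-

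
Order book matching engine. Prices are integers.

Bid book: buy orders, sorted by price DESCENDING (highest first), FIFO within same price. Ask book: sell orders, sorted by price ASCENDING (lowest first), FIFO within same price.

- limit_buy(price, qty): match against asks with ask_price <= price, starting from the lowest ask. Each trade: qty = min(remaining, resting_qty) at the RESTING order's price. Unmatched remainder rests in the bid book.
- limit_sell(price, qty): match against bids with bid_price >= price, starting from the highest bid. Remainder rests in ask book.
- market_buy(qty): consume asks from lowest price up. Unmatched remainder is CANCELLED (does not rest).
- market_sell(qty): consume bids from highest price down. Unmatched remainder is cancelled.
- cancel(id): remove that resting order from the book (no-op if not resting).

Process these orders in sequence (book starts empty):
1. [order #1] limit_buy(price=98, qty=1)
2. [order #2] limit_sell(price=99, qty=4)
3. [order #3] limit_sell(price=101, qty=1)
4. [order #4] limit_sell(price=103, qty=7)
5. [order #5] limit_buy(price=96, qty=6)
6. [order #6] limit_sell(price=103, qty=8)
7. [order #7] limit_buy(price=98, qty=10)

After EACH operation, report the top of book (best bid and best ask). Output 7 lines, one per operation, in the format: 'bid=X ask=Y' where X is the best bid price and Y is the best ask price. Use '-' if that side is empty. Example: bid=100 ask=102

Answer: bid=98 ask=-
bid=98 ask=99
bid=98 ask=99
bid=98 ask=99
bid=98 ask=99
bid=98 ask=99
bid=98 ask=99

Derivation:
After op 1 [order #1] limit_buy(price=98, qty=1): fills=none; bids=[#1:1@98] asks=[-]
After op 2 [order #2] limit_sell(price=99, qty=4): fills=none; bids=[#1:1@98] asks=[#2:4@99]
After op 3 [order #3] limit_sell(price=101, qty=1): fills=none; bids=[#1:1@98] asks=[#2:4@99 #3:1@101]
After op 4 [order #4] limit_sell(price=103, qty=7): fills=none; bids=[#1:1@98] asks=[#2:4@99 #3:1@101 #4:7@103]
After op 5 [order #5] limit_buy(price=96, qty=6): fills=none; bids=[#1:1@98 #5:6@96] asks=[#2:4@99 #3:1@101 #4:7@103]
After op 6 [order #6] limit_sell(price=103, qty=8): fills=none; bids=[#1:1@98 #5:6@96] asks=[#2:4@99 #3:1@101 #4:7@103 #6:8@103]
After op 7 [order #7] limit_buy(price=98, qty=10): fills=none; bids=[#1:1@98 #7:10@98 #5:6@96] asks=[#2:4@99 #3:1@101 #4:7@103 #6:8@103]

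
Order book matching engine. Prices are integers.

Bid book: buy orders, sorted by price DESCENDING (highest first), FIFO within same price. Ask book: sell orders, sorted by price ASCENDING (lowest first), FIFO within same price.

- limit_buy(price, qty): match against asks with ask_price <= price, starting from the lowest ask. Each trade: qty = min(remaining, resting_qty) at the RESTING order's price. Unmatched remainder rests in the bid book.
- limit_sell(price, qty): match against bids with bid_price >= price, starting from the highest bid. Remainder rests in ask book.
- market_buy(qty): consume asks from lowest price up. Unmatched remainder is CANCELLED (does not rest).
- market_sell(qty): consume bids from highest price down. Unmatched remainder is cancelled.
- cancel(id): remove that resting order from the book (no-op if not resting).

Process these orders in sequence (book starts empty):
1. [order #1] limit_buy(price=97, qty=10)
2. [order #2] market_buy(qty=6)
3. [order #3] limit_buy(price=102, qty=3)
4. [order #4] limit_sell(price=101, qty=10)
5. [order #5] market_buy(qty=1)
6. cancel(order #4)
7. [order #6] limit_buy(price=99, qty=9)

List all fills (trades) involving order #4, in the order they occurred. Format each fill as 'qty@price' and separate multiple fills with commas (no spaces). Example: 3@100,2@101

After op 1 [order #1] limit_buy(price=97, qty=10): fills=none; bids=[#1:10@97] asks=[-]
After op 2 [order #2] market_buy(qty=6): fills=none; bids=[#1:10@97] asks=[-]
After op 3 [order #3] limit_buy(price=102, qty=3): fills=none; bids=[#3:3@102 #1:10@97] asks=[-]
After op 4 [order #4] limit_sell(price=101, qty=10): fills=#3x#4:3@102; bids=[#1:10@97] asks=[#4:7@101]
After op 5 [order #5] market_buy(qty=1): fills=#5x#4:1@101; bids=[#1:10@97] asks=[#4:6@101]
After op 6 cancel(order #4): fills=none; bids=[#1:10@97] asks=[-]
After op 7 [order #6] limit_buy(price=99, qty=9): fills=none; bids=[#6:9@99 #1:10@97] asks=[-]

Answer: 3@102,1@101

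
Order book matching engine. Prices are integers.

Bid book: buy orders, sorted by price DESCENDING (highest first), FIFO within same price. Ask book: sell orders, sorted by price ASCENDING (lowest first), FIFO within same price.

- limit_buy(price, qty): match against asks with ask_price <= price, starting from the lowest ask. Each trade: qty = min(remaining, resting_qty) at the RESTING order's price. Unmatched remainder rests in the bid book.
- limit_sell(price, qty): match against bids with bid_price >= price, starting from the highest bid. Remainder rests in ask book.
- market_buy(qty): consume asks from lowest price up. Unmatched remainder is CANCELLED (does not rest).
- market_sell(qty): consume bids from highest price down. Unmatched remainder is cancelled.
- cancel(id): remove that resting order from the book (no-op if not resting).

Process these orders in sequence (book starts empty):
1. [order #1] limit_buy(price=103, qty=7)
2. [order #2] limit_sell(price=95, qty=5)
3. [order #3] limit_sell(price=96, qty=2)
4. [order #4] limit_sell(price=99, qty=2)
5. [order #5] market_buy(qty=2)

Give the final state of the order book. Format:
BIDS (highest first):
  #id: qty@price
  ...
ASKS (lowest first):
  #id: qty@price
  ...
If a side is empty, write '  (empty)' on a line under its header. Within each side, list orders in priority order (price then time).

After op 1 [order #1] limit_buy(price=103, qty=7): fills=none; bids=[#1:7@103] asks=[-]
After op 2 [order #2] limit_sell(price=95, qty=5): fills=#1x#2:5@103; bids=[#1:2@103] asks=[-]
After op 3 [order #3] limit_sell(price=96, qty=2): fills=#1x#3:2@103; bids=[-] asks=[-]
After op 4 [order #4] limit_sell(price=99, qty=2): fills=none; bids=[-] asks=[#4:2@99]
After op 5 [order #5] market_buy(qty=2): fills=#5x#4:2@99; bids=[-] asks=[-]

Answer: BIDS (highest first):
  (empty)
ASKS (lowest first):
  (empty)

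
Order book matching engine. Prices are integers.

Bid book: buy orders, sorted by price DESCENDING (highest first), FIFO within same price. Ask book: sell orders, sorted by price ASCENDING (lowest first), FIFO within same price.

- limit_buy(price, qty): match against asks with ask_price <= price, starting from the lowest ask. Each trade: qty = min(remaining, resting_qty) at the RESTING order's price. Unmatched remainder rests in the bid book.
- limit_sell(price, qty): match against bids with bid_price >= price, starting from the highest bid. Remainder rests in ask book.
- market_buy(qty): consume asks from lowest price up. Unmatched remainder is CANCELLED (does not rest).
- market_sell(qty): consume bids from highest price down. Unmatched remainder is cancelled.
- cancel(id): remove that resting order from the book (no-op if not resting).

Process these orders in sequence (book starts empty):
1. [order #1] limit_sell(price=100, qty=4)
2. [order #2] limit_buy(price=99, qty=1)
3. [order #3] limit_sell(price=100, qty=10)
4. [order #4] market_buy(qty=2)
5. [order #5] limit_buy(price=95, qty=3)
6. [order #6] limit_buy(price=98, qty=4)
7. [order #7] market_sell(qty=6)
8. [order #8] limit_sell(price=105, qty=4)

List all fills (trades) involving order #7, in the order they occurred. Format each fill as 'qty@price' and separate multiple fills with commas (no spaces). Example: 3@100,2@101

After op 1 [order #1] limit_sell(price=100, qty=4): fills=none; bids=[-] asks=[#1:4@100]
After op 2 [order #2] limit_buy(price=99, qty=1): fills=none; bids=[#2:1@99] asks=[#1:4@100]
After op 3 [order #3] limit_sell(price=100, qty=10): fills=none; bids=[#2:1@99] asks=[#1:4@100 #3:10@100]
After op 4 [order #4] market_buy(qty=2): fills=#4x#1:2@100; bids=[#2:1@99] asks=[#1:2@100 #3:10@100]
After op 5 [order #5] limit_buy(price=95, qty=3): fills=none; bids=[#2:1@99 #5:3@95] asks=[#1:2@100 #3:10@100]
After op 6 [order #6] limit_buy(price=98, qty=4): fills=none; bids=[#2:1@99 #6:4@98 #5:3@95] asks=[#1:2@100 #3:10@100]
After op 7 [order #7] market_sell(qty=6): fills=#2x#7:1@99 #6x#7:4@98 #5x#7:1@95; bids=[#5:2@95] asks=[#1:2@100 #3:10@100]
After op 8 [order #8] limit_sell(price=105, qty=4): fills=none; bids=[#5:2@95] asks=[#1:2@100 #3:10@100 #8:4@105]

Answer: 1@99,4@98,1@95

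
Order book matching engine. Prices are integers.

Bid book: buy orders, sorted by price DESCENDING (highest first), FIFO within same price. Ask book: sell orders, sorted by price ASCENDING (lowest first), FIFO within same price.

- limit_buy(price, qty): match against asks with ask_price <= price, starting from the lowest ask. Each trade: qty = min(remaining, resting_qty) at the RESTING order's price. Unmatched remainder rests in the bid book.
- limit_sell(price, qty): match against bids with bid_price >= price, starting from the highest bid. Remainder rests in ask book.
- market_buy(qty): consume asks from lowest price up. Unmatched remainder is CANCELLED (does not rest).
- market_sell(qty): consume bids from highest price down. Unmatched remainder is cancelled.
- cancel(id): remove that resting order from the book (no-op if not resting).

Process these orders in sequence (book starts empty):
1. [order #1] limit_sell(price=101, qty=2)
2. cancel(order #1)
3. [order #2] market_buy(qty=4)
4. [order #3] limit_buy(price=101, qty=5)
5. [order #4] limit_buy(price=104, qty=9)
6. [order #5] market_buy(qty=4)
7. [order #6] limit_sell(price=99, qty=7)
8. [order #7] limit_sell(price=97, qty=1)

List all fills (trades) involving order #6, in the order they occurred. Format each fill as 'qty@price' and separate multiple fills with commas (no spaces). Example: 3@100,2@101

After op 1 [order #1] limit_sell(price=101, qty=2): fills=none; bids=[-] asks=[#1:2@101]
After op 2 cancel(order #1): fills=none; bids=[-] asks=[-]
After op 3 [order #2] market_buy(qty=4): fills=none; bids=[-] asks=[-]
After op 4 [order #3] limit_buy(price=101, qty=5): fills=none; bids=[#3:5@101] asks=[-]
After op 5 [order #4] limit_buy(price=104, qty=9): fills=none; bids=[#4:9@104 #3:5@101] asks=[-]
After op 6 [order #5] market_buy(qty=4): fills=none; bids=[#4:9@104 #3:5@101] asks=[-]
After op 7 [order #6] limit_sell(price=99, qty=7): fills=#4x#6:7@104; bids=[#4:2@104 #3:5@101] asks=[-]
After op 8 [order #7] limit_sell(price=97, qty=1): fills=#4x#7:1@104; bids=[#4:1@104 #3:5@101] asks=[-]

Answer: 7@104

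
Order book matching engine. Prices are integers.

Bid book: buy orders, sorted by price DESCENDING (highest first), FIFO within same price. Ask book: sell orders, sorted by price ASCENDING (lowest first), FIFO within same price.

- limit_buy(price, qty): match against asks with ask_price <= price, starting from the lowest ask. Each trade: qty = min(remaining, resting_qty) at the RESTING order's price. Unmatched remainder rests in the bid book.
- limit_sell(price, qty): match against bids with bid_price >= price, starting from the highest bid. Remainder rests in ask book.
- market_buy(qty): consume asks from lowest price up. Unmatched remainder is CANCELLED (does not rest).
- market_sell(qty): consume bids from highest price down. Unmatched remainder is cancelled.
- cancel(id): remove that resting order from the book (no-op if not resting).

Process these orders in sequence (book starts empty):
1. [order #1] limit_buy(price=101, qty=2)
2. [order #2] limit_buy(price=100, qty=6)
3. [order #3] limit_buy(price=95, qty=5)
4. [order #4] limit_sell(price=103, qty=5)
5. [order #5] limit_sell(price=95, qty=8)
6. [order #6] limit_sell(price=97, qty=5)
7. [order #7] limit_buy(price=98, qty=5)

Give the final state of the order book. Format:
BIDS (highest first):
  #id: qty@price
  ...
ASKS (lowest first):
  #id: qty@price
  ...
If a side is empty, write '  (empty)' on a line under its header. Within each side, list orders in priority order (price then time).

Answer: BIDS (highest first):
  #3: 5@95
ASKS (lowest first):
  #4: 5@103

Derivation:
After op 1 [order #1] limit_buy(price=101, qty=2): fills=none; bids=[#1:2@101] asks=[-]
After op 2 [order #2] limit_buy(price=100, qty=6): fills=none; bids=[#1:2@101 #2:6@100] asks=[-]
After op 3 [order #3] limit_buy(price=95, qty=5): fills=none; bids=[#1:2@101 #2:6@100 #3:5@95] asks=[-]
After op 4 [order #4] limit_sell(price=103, qty=5): fills=none; bids=[#1:2@101 #2:6@100 #3:5@95] asks=[#4:5@103]
After op 5 [order #5] limit_sell(price=95, qty=8): fills=#1x#5:2@101 #2x#5:6@100; bids=[#3:5@95] asks=[#4:5@103]
After op 6 [order #6] limit_sell(price=97, qty=5): fills=none; bids=[#3:5@95] asks=[#6:5@97 #4:5@103]
After op 7 [order #7] limit_buy(price=98, qty=5): fills=#7x#6:5@97; bids=[#3:5@95] asks=[#4:5@103]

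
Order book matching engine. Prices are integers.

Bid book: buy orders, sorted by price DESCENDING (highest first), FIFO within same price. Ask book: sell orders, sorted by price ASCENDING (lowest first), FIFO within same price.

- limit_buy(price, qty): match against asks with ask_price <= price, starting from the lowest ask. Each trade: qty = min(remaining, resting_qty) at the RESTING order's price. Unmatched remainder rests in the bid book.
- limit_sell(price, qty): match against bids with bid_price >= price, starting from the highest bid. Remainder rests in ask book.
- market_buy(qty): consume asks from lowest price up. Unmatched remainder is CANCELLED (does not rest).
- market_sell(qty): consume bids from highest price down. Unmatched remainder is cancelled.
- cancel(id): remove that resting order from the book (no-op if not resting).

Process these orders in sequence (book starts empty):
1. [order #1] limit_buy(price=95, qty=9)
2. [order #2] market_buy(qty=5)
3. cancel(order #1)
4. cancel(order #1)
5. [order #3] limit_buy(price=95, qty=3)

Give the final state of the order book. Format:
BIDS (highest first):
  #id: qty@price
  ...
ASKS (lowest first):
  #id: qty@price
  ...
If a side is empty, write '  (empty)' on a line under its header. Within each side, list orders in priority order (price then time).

After op 1 [order #1] limit_buy(price=95, qty=9): fills=none; bids=[#1:9@95] asks=[-]
After op 2 [order #2] market_buy(qty=5): fills=none; bids=[#1:9@95] asks=[-]
After op 3 cancel(order #1): fills=none; bids=[-] asks=[-]
After op 4 cancel(order #1): fills=none; bids=[-] asks=[-]
After op 5 [order #3] limit_buy(price=95, qty=3): fills=none; bids=[#3:3@95] asks=[-]

Answer: BIDS (highest first):
  #3: 3@95
ASKS (lowest first):
  (empty)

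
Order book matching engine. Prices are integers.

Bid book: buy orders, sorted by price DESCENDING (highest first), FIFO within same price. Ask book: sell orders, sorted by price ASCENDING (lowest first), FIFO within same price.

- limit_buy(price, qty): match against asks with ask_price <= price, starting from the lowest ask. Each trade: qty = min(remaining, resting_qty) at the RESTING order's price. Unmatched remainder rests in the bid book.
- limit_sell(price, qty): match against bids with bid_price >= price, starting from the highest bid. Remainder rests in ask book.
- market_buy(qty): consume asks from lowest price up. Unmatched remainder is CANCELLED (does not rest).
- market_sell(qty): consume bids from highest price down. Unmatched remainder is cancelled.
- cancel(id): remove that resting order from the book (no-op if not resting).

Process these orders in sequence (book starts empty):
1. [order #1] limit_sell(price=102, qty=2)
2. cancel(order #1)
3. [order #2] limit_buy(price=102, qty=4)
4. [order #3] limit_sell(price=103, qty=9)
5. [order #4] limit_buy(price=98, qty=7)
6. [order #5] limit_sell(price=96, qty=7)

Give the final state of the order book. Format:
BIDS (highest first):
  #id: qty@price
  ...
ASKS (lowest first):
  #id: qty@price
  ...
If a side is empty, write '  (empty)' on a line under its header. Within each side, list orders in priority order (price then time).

Answer: BIDS (highest first):
  #4: 4@98
ASKS (lowest first):
  #3: 9@103

Derivation:
After op 1 [order #1] limit_sell(price=102, qty=2): fills=none; bids=[-] asks=[#1:2@102]
After op 2 cancel(order #1): fills=none; bids=[-] asks=[-]
After op 3 [order #2] limit_buy(price=102, qty=4): fills=none; bids=[#2:4@102] asks=[-]
After op 4 [order #3] limit_sell(price=103, qty=9): fills=none; bids=[#2:4@102] asks=[#3:9@103]
After op 5 [order #4] limit_buy(price=98, qty=7): fills=none; bids=[#2:4@102 #4:7@98] asks=[#3:9@103]
After op 6 [order #5] limit_sell(price=96, qty=7): fills=#2x#5:4@102 #4x#5:3@98; bids=[#4:4@98] asks=[#3:9@103]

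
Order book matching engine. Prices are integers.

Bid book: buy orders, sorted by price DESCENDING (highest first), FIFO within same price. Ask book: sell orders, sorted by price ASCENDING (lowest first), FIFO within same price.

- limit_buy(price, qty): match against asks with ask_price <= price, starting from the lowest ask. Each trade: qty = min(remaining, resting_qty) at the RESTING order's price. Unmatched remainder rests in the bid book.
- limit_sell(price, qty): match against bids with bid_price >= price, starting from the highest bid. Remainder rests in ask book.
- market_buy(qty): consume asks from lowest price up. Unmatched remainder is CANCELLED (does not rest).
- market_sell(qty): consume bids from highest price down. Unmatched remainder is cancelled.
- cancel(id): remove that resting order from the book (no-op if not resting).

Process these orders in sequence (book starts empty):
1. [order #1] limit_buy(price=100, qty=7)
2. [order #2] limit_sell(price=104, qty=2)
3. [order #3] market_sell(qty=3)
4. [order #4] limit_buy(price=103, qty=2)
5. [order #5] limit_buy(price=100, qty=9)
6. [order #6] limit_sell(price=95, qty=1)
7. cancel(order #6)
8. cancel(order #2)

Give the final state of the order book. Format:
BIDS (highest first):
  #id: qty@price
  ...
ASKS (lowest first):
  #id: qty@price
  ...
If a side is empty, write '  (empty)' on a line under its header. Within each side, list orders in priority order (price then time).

Answer: BIDS (highest first):
  #4: 1@103
  #1: 4@100
  #5: 9@100
ASKS (lowest first):
  (empty)

Derivation:
After op 1 [order #1] limit_buy(price=100, qty=7): fills=none; bids=[#1:7@100] asks=[-]
After op 2 [order #2] limit_sell(price=104, qty=2): fills=none; bids=[#1:7@100] asks=[#2:2@104]
After op 3 [order #3] market_sell(qty=3): fills=#1x#3:3@100; bids=[#1:4@100] asks=[#2:2@104]
After op 4 [order #4] limit_buy(price=103, qty=2): fills=none; bids=[#4:2@103 #1:4@100] asks=[#2:2@104]
After op 5 [order #5] limit_buy(price=100, qty=9): fills=none; bids=[#4:2@103 #1:4@100 #5:9@100] asks=[#2:2@104]
After op 6 [order #6] limit_sell(price=95, qty=1): fills=#4x#6:1@103; bids=[#4:1@103 #1:4@100 #5:9@100] asks=[#2:2@104]
After op 7 cancel(order #6): fills=none; bids=[#4:1@103 #1:4@100 #5:9@100] asks=[#2:2@104]
After op 8 cancel(order #2): fills=none; bids=[#4:1@103 #1:4@100 #5:9@100] asks=[-]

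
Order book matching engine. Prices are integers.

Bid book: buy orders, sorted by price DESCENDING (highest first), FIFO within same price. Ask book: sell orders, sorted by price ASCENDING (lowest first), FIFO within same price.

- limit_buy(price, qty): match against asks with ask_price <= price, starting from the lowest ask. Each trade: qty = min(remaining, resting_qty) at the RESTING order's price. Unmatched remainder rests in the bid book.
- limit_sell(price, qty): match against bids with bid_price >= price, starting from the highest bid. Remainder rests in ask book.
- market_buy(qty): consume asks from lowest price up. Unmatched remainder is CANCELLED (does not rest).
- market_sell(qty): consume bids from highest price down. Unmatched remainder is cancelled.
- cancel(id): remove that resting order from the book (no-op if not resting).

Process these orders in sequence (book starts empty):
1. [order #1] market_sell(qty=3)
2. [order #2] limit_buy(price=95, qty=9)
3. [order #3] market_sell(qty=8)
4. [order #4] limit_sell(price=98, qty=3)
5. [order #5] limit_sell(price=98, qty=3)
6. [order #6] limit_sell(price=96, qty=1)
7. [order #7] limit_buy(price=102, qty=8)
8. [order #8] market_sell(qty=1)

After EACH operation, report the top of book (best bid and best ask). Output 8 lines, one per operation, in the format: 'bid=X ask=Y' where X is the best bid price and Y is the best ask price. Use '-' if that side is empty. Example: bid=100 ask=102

Answer: bid=- ask=-
bid=95 ask=-
bid=95 ask=-
bid=95 ask=98
bid=95 ask=98
bid=95 ask=96
bid=102 ask=-
bid=95 ask=-

Derivation:
After op 1 [order #1] market_sell(qty=3): fills=none; bids=[-] asks=[-]
After op 2 [order #2] limit_buy(price=95, qty=9): fills=none; bids=[#2:9@95] asks=[-]
After op 3 [order #3] market_sell(qty=8): fills=#2x#3:8@95; bids=[#2:1@95] asks=[-]
After op 4 [order #4] limit_sell(price=98, qty=3): fills=none; bids=[#2:1@95] asks=[#4:3@98]
After op 5 [order #5] limit_sell(price=98, qty=3): fills=none; bids=[#2:1@95] asks=[#4:3@98 #5:3@98]
After op 6 [order #6] limit_sell(price=96, qty=1): fills=none; bids=[#2:1@95] asks=[#6:1@96 #4:3@98 #5:3@98]
After op 7 [order #7] limit_buy(price=102, qty=8): fills=#7x#6:1@96 #7x#4:3@98 #7x#5:3@98; bids=[#7:1@102 #2:1@95] asks=[-]
After op 8 [order #8] market_sell(qty=1): fills=#7x#8:1@102; bids=[#2:1@95] asks=[-]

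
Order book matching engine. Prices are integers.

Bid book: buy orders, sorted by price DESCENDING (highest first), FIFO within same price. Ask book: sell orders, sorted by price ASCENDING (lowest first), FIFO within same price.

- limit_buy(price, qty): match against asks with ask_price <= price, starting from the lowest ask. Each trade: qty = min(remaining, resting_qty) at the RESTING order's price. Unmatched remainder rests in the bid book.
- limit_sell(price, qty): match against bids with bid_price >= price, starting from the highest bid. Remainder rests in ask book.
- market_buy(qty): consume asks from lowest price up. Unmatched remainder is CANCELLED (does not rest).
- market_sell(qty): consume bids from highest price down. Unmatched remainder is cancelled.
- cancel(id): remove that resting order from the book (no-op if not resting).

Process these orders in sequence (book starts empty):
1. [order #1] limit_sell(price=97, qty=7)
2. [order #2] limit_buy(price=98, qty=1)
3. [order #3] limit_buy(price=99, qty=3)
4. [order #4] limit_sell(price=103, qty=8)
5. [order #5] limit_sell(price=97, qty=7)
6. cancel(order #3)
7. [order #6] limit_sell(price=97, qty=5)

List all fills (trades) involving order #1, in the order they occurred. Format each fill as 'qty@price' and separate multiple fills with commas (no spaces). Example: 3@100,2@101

After op 1 [order #1] limit_sell(price=97, qty=7): fills=none; bids=[-] asks=[#1:7@97]
After op 2 [order #2] limit_buy(price=98, qty=1): fills=#2x#1:1@97; bids=[-] asks=[#1:6@97]
After op 3 [order #3] limit_buy(price=99, qty=3): fills=#3x#1:3@97; bids=[-] asks=[#1:3@97]
After op 4 [order #4] limit_sell(price=103, qty=8): fills=none; bids=[-] asks=[#1:3@97 #4:8@103]
After op 5 [order #5] limit_sell(price=97, qty=7): fills=none; bids=[-] asks=[#1:3@97 #5:7@97 #4:8@103]
After op 6 cancel(order #3): fills=none; bids=[-] asks=[#1:3@97 #5:7@97 #4:8@103]
After op 7 [order #6] limit_sell(price=97, qty=5): fills=none; bids=[-] asks=[#1:3@97 #5:7@97 #6:5@97 #4:8@103]

Answer: 1@97,3@97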